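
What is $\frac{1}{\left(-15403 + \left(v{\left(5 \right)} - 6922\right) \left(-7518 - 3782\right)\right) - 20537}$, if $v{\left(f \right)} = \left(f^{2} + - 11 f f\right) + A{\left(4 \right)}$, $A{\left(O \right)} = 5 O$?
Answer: $\frac{1}{80781660} \approx 1.2379 \cdot 10^{-8}$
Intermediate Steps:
$v{\left(f \right)} = 20 - 10 f^{2}$ ($v{\left(f \right)} = \left(f^{2} + - 11 f f\right) + 5 \cdot 4 = \left(f^{2} - 11 f^{2}\right) + 20 = - 10 f^{2} + 20 = 20 - 10 f^{2}$)
$\frac{1}{\left(-15403 + \left(v{\left(5 \right)} - 6922\right) \left(-7518 - 3782\right)\right) - 20537} = \frac{1}{\left(-15403 + \left(\left(20 - 10 \cdot 5^{2}\right) - 6922\right) \left(-7518 - 3782\right)\right) - 20537} = \frac{1}{\left(-15403 + \left(\left(20 - 250\right) - 6922\right) \left(-11300\right)\right) - 20537} = \frac{1}{\left(-15403 + \left(-230 - 6922\right) \left(-11300\right)\right) - 20537} = \frac{1}{\left(-15403 - -80817600\right) - 20537} = \frac{1}{\left(-15403 + 80817600\right) - 20537} = \frac{1}{80802197 - 20537} = \frac{1}{80781660}$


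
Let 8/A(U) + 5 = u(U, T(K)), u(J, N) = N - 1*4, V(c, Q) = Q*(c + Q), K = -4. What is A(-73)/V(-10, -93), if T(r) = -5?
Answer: -4/67053 ≈ -5.9654e-5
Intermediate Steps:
V(c, Q) = Q*(Q + c)
u(J, N) = -4 + N (u(J, N) = N - 4 = -4 + N)
A(U) = -4/7 (A(U) = 8/(-5 + (-4 - 5)) = 8/(-5 - 9) = 8/(-14) = 8*(-1/14) = -4/7)
A(-73)/V(-10, -93) = -4*(-1/(93*(-93 - 10)))/7 = -4/(7*((-93*(-103)))) = -4/7/9579 = -4/7*1/9579 = -4/67053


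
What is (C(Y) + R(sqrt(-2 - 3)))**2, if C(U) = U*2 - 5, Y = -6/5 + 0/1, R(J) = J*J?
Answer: 3844/25 ≈ 153.76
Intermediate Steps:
R(J) = J**2
Y = -6/5 (Y = -6*1/5 + 0*1 = -6/5 + 0 = -6/5 ≈ -1.2000)
C(U) = -5 + 2*U (C(U) = 2*U - 5 = -5 + 2*U)
(C(Y) + R(sqrt(-2 - 3)))**2 = ((-5 + 2*(-6/5)) + (sqrt(-2 - 3))**2)**2 = ((-5 - 12/5) + (sqrt(-5))**2)**2 = (-37/5 + (I*sqrt(5))**2)**2 = (-37/5 - 5)**2 = (-62/5)**2 = 3844/25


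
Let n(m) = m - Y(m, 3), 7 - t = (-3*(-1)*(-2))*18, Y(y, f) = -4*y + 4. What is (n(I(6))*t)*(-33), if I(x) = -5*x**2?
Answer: 3430680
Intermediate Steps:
Y(y, f) = 4 - 4*y
t = 115 (t = 7 - -3*(-1)*(-2)*18 = 7 - 3*(-2)*18 = 7 - (-6)*18 = 7 - 1*(-108) = 7 + 108 = 115)
n(m) = -4 + 5*m (n(m) = m - (4 - 4*m) = m + (-4 + 4*m) = -4 + 5*m)
(n(I(6))*t)*(-33) = ((-4 + 5*(-5*6**2))*115)*(-33) = ((-4 + 5*(-5*36))*115)*(-33) = ((-4 + 5*(-180))*115)*(-33) = ((-4 - 900)*115)*(-33) = -904*115*(-33) = -103960*(-33) = 3430680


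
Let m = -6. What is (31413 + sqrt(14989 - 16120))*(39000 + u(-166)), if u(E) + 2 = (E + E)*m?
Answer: 1287618870 + 40990*I*sqrt(1131) ≈ 1.2876e+9 + 1.3785e+6*I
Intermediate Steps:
u(E) = -2 - 12*E (u(E) = -2 + (E + E)*(-6) = -2 + (2*E)*(-6) = -2 - 12*E)
(31413 + sqrt(14989 - 16120))*(39000 + u(-166)) = (31413 + sqrt(14989 - 16120))*(39000 + (-2 - 12*(-166))) = (31413 + sqrt(-1131))*(39000 + (-2 + 1992)) = (31413 + I*sqrt(1131))*(39000 + 1990) = (31413 + I*sqrt(1131))*40990 = 1287618870 + 40990*I*sqrt(1131)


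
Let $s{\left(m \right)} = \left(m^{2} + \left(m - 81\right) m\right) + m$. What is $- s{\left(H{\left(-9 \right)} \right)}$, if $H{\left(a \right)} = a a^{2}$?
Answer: $-1121202$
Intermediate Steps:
$H{\left(a \right)} = a^{3}$
$s{\left(m \right)} = m + m^{2} + m \left(-81 + m\right)$ ($s{\left(m \right)} = \left(m^{2} + \left(-81 + m\right) m\right) + m = \left(m^{2} + m \left(-81 + m\right)\right) + m = m + m^{2} + m \left(-81 + m\right)$)
$- s{\left(H{\left(-9 \right)} \right)} = - 2 \left(-9\right)^{3} \left(-40 + \left(-9\right)^{3}\right) = - 2 \left(-729\right) \left(-40 - 729\right) = - 2 \left(-729\right) \left(-769\right) = \left(-1\right) 1121202 = -1121202$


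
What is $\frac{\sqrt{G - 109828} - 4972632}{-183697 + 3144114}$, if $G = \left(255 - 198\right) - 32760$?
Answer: $- \frac{4972632}{2960417} + \frac{i \sqrt{142531}}{2960417} \approx -1.6797 + 0.00012753 i$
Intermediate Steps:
$G = -32703$ ($G = 57 - 32760 = -32703$)
$\frac{\sqrt{G - 109828} - 4972632}{-183697 + 3144114} = \frac{\sqrt{-32703 - 109828} - 4972632}{-183697 + 3144114} = \frac{\sqrt{-142531} - 4972632}{2960417} = \left(i \sqrt{142531} - 4972632\right) \frac{1}{2960417} = \left(-4972632 + i \sqrt{142531}\right) \frac{1}{2960417} = - \frac{4972632}{2960417} + \frac{i \sqrt{142531}}{2960417}$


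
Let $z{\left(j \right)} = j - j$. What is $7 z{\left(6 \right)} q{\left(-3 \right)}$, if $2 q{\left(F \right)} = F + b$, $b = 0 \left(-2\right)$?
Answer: $0$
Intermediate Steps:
$b = 0$
$z{\left(j \right)} = 0$
$q{\left(F \right)} = \frac{F}{2}$ ($q{\left(F \right)} = \frac{F + 0}{2} = \frac{F}{2}$)
$7 z{\left(6 \right)} q{\left(-3 \right)} = 7 \cdot 0 \cdot \frac{1}{2} \left(-3\right) = 0 \left(- \frac{3}{2}\right) = 0$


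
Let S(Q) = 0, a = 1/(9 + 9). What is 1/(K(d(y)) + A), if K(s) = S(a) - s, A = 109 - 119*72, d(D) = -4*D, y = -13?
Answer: -1/8511 ≈ -0.00011749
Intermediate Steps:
a = 1/18 ≈ 0.055556
A = -8459 (A = 109 - 8568 = -8459)
K(s) = -s (K(s) = 0 - s = -s)
1/(K(d(y)) + A) = 1/(-(-4)*(-13) - 8459) = 1/(-1*52 - 8459) = 1/(-52 - 8459) = 1/(-8511) = -1/8511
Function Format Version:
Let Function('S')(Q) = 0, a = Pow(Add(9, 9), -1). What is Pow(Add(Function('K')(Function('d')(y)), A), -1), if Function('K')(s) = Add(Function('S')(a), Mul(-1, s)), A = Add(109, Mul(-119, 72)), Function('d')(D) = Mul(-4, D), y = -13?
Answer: Rational(-1, 8511) ≈ -0.00011749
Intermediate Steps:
a = Rational(1, 18) (a = Pow(18, -1) = Rational(1, 18) ≈ 0.055556)
A = -8459 (A = Add(109, -8568) = -8459)
Function('K')(s) = Mul(-1, s) (Function('K')(s) = Add(0, Mul(-1, s)) = Mul(-1, s))
Pow(Add(Function('K')(Function('d')(y)), A), -1) = Pow(Add(Mul(-1, Mul(-4, -13)), -8459), -1) = Pow(Add(Mul(-1, 52), -8459), -1) = Pow(Add(-52, -8459), -1) = Pow(-8511, -1) = Rational(-1, 8511)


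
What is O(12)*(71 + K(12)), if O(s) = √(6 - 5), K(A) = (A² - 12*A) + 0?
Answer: 71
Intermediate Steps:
K(A) = A² - 12*A
O(s) = 1 (O(s) = √1 = 1)
O(12)*(71 + K(12)) = 1*(71 + 12*(-12 + 12)) = 1*(71 + 12*0) = 1*(71 + 0) = 1*71 = 71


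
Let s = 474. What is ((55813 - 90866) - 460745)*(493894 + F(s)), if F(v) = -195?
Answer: -244774976802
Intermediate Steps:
((55813 - 90866) - 460745)*(493894 + F(s)) = ((55813 - 90866) - 460745)*(493894 - 195) = (-35053 - 460745)*493699 = -495798*493699 = -244774976802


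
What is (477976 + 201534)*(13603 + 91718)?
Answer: 71566672710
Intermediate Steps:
(477976 + 201534)*(13603 + 91718) = 679510*105321 = 71566672710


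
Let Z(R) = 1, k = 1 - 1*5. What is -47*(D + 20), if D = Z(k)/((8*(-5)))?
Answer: -37553/40 ≈ -938.83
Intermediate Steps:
k = -4 (k = 1 - 5 = -4)
D = -1/40 (D = 1/(8*(-5)) = 1/(-40) = 1*(-1/40) = -1/40 ≈ -0.025000)
-47*(D + 20) = -47*(-1/40 + 20) = -47*799/40 = -37553/40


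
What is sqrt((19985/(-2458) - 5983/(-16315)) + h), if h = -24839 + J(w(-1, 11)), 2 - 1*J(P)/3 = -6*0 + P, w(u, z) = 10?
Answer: 3*I*sqrt(4444107218980780130)/40102270 ≈ 157.7*I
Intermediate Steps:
J(P) = 6 - 3*P (J(P) = 6 - 3*(-6*0 + P) = 6 - 3*(0 + P) = 6 - 3*P)
h = -24863 (h = -24839 + (6 - 3*10) = -24839 + (6 - 30) = -24839 - 24 = -24863)
sqrt((19985/(-2458) - 5983/(-16315)) + h) = sqrt((19985/(-2458) - 5983/(-16315)) - 24863) = sqrt((19985*(-1/2458) - 5983*(-1/16315)) - 24863) = sqrt((-19985/2458 + 5983/16315) - 24863) = sqrt(-311349061/40102270 - 24863) = sqrt(-997374088071/40102270) = 3*I*sqrt(4444107218980780130)/40102270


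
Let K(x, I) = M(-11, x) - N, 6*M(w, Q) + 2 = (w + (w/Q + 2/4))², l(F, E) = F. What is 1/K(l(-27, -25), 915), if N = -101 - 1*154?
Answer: 17496/4752673 ≈ 0.0036813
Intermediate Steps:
M(w, Q) = -⅓ + (½ + w + w/Q)²/6 (M(w, Q) = -⅓ + (w + (w/Q + 2/4))²/6 = -⅓ + (w + (w/Q + 2*(¼)))²/6 = -⅓ + (w + (w/Q + ½))²/6 = -⅓ + (w + (½ + w/Q))²/6 = -⅓ + (½ + w + w/Q)²/6)
N = -255 (N = -101 - 154 = -255)
K(x, I) = 764/3 + (-22 - 21*x)²/(24*x²) (K(x, I) = (-⅓ + (x + 2*(-11) + 2*x*(-11))²/(24*x²)) - 1*(-255) = (-⅓ + (x - 22 - 22*x)²/(24*x²)) + 255 = (-⅓ + (-22 - 21*x)²/(24*x²)) + 255 = 764/3 + (-22 - 21*x)²/(24*x²))
1/K(l(-27, -25), 915) = 1/((1/24)*(484 + 924*(-27) + 6553*(-27)²)/(-27)²) = 1/((1/24)*(1/729)*(484 - 24948 + 6553*729)) = 1/((1/24)*(1/729)*(484 - 24948 + 4777137)) = 1/((1/24)*(1/729)*4752673) = 1/(4752673/17496) = 17496/4752673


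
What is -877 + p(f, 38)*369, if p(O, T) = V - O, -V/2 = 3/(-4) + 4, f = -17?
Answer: 5995/2 ≈ 2997.5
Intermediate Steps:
V = -13/2 (V = -2*(3/(-4) + 4) = -2*(-1/4*3 + 4) = -2*(-3/4 + 4) = -2*13/4 = -13/2 ≈ -6.5000)
p(O, T) = -13/2 - O
-877 + p(f, 38)*369 = -877 + (-13/2 - 1*(-17))*369 = -877 + (-13/2 + 17)*369 = -877 + (21/2)*369 = -877 + 7749/2 = 5995/2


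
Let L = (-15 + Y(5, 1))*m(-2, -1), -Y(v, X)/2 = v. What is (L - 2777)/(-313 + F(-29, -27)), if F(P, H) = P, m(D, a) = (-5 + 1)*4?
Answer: 2377/342 ≈ 6.9503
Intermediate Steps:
m(D, a) = -16 (m(D, a) = -4*4 = -16)
Y(v, X) = -2*v
L = 400 (L = (-15 - 2*5)*(-16) = (-15 - 10)*(-16) = -25*(-16) = 400)
(L - 2777)/(-313 + F(-29, -27)) = (400 - 2777)/(-313 - 29) = -2377/(-342) = -2377*(-1/342) = 2377/342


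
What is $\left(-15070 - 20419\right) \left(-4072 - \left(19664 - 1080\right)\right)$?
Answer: $804038784$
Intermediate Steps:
$\left(-15070 - 20419\right) \left(-4072 - \left(19664 - 1080\right)\right) = \left(-15070 - 20419\right) \left(-4072 - 18584\right) = - 35489 \left(-4072 - 18584\right) = \left(-35489\right) \left(-22656\right) = 804038784$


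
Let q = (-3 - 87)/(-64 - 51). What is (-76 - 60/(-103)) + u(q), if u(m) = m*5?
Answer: -169394/2369 ≈ -71.504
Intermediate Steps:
q = 18/23 (q = -90/(-115) = -90*(-1/115) = 18/23 ≈ 0.78261)
u(m) = 5*m
(-76 - 60/(-103)) + u(q) = (-76 - 60/(-103)) + 5*(18/23) = (-76 - 60*(-1/103)) + 90/23 = (-76 + 60/103) + 90/23 = -7768/103 + 90/23 = -169394/2369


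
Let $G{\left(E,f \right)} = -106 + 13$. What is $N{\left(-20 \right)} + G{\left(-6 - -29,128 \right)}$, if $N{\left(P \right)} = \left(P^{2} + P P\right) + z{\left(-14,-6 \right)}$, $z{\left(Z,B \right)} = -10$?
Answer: $697$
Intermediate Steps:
$G{\left(E,f \right)} = -93$
$N{\left(P \right)} = -10 + 2 P^{2}$ ($N{\left(P \right)} = \left(P^{2} + P P\right) - 10 = \left(P^{2} + P^{2}\right) - 10 = 2 P^{2} - 10 = -10 + 2 P^{2}$)
$N{\left(-20 \right)} + G{\left(-6 - -29,128 \right)} = \left(-10 + 2 \left(-20\right)^{2}\right) - 93 = \left(-10 + 2 \cdot 400\right) - 93 = \left(-10 + 800\right) - 93 = 790 - 93 = 697$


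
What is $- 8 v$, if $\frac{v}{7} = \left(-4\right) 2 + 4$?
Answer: $224$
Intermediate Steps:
$v = -28$ ($v = 7 \left(\left(-4\right) 2 + 4\right) = 7 \left(-8 + 4\right) = 7 \left(-4\right) = -28$)
$- 8 v = \left(-8\right) \left(-28\right) = 224$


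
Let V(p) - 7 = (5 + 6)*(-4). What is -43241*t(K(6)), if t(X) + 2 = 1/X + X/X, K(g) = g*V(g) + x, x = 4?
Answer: 9469779/218 ≈ 43439.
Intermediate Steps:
V(p) = -37 (V(p) = 7 + (5 + 6)*(-4) = 7 + 11*(-4) = 7 - 44 = -37)
K(g) = 4 - 37*g (K(g) = g*(-37) + 4 = -37*g + 4 = 4 - 37*g)
t(X) = -1 + 1/X (t(X) = -2 + (1/X + X/X) = -2 + (1/X + 1) = -2 + (1 + 1/X) = -1 + 1/X)
-43241*t(K(6)) = -43241*(1 - (4 - 37*6))/(4 - 37*6) = -43241*(1 - (4 - 222))/(4 - 222) = -43241*(1 - 1*(-218))/(-218) = -(-43241)*(1 + 218)/218 = -(-43241)*219/218 = -43241*(-219/218) = 9469779/218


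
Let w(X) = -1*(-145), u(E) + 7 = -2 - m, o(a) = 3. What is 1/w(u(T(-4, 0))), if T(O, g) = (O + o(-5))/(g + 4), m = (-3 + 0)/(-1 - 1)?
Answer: 1/145 ≈ 0.0068966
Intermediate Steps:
m = 3/2 (m = -3/(-2) = -3*(-½) = 3/2 ≈ 1.5000)
T(O, g) = (3 + O)/(4 + g) (T(O, g) = (O + 3)/(g + 4) = (3 + O)/(4 + g))
u(E) = -21/2 (u(E) = -7 + (-2 - 1*3/2) = -7 + (-2 - 3/2) = -7 - 7/2 = -21/2)
w(X) = 145
1/w(u(T(-4, 0))) = 1/145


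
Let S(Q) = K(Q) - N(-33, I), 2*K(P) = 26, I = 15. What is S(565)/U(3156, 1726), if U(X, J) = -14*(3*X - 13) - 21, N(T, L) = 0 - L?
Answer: -4/18913 ≈ -0.00021149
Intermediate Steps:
K(P) = 13 (K(P) = (1/2)*26 = 13)
N(T, L) = -L
S(Q) = 28 (S(Q) = 13 - (-1)*15 = 13 - 1*(-15) = 13 + 15 = 28)
U(X, J) = 161 - 42*X (U(X, J) = -14*(-13 + 3*X) - 21 = (182 - 42*X) - 21 = 161 - 42*X)
S(565)/U(3156, 1726) = 28/(161 - 42*3156) = 28/(161 - 132552) = 28/(-132391) = 28*(-1/132391) = -4/18913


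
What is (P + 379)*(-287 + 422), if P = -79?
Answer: 40500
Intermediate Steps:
(P + 379)*(-287 + 422) = (-79 + 379)*(-287 + 422) = 300*135 = 40500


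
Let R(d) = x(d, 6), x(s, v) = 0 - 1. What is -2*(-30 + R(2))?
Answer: 62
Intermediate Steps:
x(s, v) = -1
R(d) = -1
-2*(-30 + R(2)) = -2*(-30 - 1) = -2*(-31) = 62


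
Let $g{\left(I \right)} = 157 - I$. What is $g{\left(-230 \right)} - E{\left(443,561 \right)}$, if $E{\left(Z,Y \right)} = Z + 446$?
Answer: $-502$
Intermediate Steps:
$E{\left(Z,Y \right)} = 446 + Z$
$g{\left(-230 \right)} - E{\left(443,561 \right)} = \left(157 - -230\right) - \left(446 + 443\right) = \left(157 + 230\right) - 889 = 387 - 889 = -502$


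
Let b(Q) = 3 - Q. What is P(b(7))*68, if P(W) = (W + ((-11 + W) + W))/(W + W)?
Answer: 391/2 ≈ 195.50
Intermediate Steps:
P(W) = (-11 + 3*W)/(2*W) (P(W) = (W + (-11 + 2*W))/((2*W)) = (-11 + 3*W)*(1/(2*W)) = (-11 + 3*W)/(2*W))
P(b(7))*68 = ((-11 + 3*(3 - 1*7))/(2*(3 - 1*7)))*68 = ((-11 + 3*(3 - 7))/(2*(3 - 7)))*68 = ((1/2)*(-11 + 3*(-4))/(-4))*68 = ((1/2)*(-1/4)*(-11 - 12))*68 = ((1/2)*(-1/4)*(-23))*68 = (23/8)*68 = 391/2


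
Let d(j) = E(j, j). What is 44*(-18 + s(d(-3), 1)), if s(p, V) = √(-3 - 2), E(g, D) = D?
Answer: -792 + 44*I*√5 ≈ -792.0 + 98.387*I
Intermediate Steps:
d(j) = j
s(p, V) = I*√5 (s(p, V) = √(-5) = I*√5)
44*(-18 + s(d(-3), 1)) = 44*(-18 + I*√5) = -792 + 44*I*√5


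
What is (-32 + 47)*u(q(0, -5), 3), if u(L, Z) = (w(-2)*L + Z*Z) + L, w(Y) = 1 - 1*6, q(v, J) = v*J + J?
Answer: 435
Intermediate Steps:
q(v, J) = J + J*v (q(v, J) = J*v + J = J + J*v)
w(Y) = -5 (w(Y) = 1 - 6 = -5)
u(L, Z) = Z**2 - 4*L (u(L, Z) = (-5*L + Z*Z) + L = (-5*L + Z**2) + L = (Z**2 - 5*L) + L = Z**2 - 4*L)
(-32 + 47)*u(q(0, -5), 3) = (-32 + 47)*(3**2 - (-20)*(1 + 0)) = 15*(9 - (-20)) = 15*(9 - 4*(-5)) = 15*(9 + 20) = 15*29 = 435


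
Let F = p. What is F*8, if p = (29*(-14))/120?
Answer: -406/15 ≈ -27.067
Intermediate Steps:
p = -203/60 (p = -406*1/120 = -203/60 ≈ -3.3833)
F = -203/60 ≈ -3.3833
F*8 = -203/60*8 = -406/15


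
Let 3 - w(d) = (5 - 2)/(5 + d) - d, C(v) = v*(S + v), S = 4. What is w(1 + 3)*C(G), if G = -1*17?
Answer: 4420/3 ≈ 1473.3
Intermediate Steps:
G = -17
C(v) = v*(4 + v)
w(d) = 3 + d - 3/(5 + d) (w(d) = 3 - ((5 - 2)/(5 + d) - d) = 3 - (3/(5 + d) - d) = 3 - (-d + 3/(5 + d)) = 3 + (d - 3/(5 + d)) = 3 + d - 3/(5 + d))
w(1 + 3)*C(G) = ((12 + (1 + 3)**2 + 8*(1 + 3))/(5 + (1 + 3)))*(-17*(4 - 17)) = ((12 + 4**2 + 8*4)/(5 + 4))*(-17*(-13)) = ((12 + 16 + 32)/9)*221 = ((1/9)*60)*221 = (20/3)*221 = 4420/3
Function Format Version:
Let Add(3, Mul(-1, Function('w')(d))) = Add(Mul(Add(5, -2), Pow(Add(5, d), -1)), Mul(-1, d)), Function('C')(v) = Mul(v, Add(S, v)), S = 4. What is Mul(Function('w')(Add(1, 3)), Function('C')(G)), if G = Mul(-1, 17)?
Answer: Rational(4420, 3) ≈ 1473.3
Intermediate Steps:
G = -17
Function('C')(v) = Mul(v, Add(4, v))
Function('w')(d) = Add(3, d, Mul(-3, Pow(Add(5, d), -1))) (Function('w')(d) = Add(3, Mul(-1, Add(Mul(Add(5, -2), Pow(Add(5, d), -1)), Mul(-1, d)))) = Add(3, Mul(-1, Add(Mul(3, Pow(Add(5, d), -1)), Mul(-1, d)))) = Add(3, Mul(-1, Add(Mul(-1, d), Mul(3, Pow(Add(5, d), -1))))) = Add(3, Add(d, Mul(-3, Pow(Add(5, d), -1)))) = Add(3, d, Mul(-3, Pow(Add(5, d), -1))))
Mul(Function('w')(Add(1, 3)), Function('C')(G)) = Mul(Mul(Pow(Add(5, Add(1, 3)), -1), Add(12, Pow(Add(1, 3), 2), Mul(8, Add(1, 3)))), Mul(-17, Add(4, -17))) = Mul(Mul(Pow(Add(5, 4), -1), Add(12, Pow(4, 2), Mul(8, 4))), Mul(-17, -13)) = Mul(Mul(Pow(9, -1), Add(12, 16, 32)), 221) = Mul(Mul(Rational(1, 9), 60), 221) = Mul(Rational(20, 3), 221) = Rational(4420, 3)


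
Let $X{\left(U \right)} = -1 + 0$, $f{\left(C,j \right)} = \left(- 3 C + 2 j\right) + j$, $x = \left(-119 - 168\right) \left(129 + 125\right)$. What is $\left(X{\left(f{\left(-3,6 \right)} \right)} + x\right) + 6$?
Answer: $-72893$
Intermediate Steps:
$x = -72898$ ($x = \left(-287\right) 254 = -72898$)
$f{\left(C,j \right)} = - 3 C + 3 j$
$X{\left(U \right)} = -1$
$\left(X{\left(f{\left(-3,6 \right)} \right)} + x\right) + 6 = \left(-1 - 72898\right) + 6 = -72899 + 6 = -72893$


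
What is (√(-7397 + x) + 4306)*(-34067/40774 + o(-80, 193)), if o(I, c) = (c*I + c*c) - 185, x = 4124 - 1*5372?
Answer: 99906328583/1073 + 46403311*I*√8645/2146 ≈ 9.3109e+7 + 2.0105e+6*I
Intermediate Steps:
x = -1248 (x = 4124 - 5372 = -1248)
o(I, c) = -185 + c² + I*c (o(I, c) = (I*c + c²) - 185 = (c² + I*c) - 185 = -185 + c² + I*c)
(√(-7397 + x) + 4306)*(-34067/40774 + o(-80, 193)) = (√(-7397 - 1248) + 4306)*(-34067/40774 + (-185 + 193² - 80*193)) = (√(-8645) + 4306)*(-34067*1/40774 + (-185 + 37249 - 15440)) = (I*√8645 + 4306)*(-1793/2146 + 21624) = (4306 + I*√8645)*(46403311/2146) = 99906328583/1073 + 46403311*I*√8645/2146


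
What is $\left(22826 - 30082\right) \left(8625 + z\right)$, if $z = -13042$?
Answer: $32049752$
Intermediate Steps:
$\left(22826 - 30082\right) \left(8625 + z\right) = \left(22826 - 30082\right) \left(8625 - 13042\right) = \left(-7256\right) \left(-4417\right) = 32049752$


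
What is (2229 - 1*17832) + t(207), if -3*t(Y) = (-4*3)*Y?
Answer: -14775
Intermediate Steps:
t(Y) = 4*Y (t(Y) = -(-4*3)*Y/3 = -(-4)*Y = 4*Y)
(2229 - 1*17832) + t(207) = (2229 - 1*17832) + 4*207 = (2229 - 17832) + 828 = -15603 + 828 = -14775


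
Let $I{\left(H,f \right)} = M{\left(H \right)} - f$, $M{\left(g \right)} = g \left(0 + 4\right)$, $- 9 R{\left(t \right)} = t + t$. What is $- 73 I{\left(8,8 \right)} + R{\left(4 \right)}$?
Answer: $- \frac{15776}{9} \approx -1752.9$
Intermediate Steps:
$R{\left(t \right)} = - \frac{2 t}{9}$ ($R{\left(t \right)} = - \frac{t + t}{9} = - \frac{2 t}{9}$)
$M{\left(g \right)} = 4 g$ ($M{\left(g \right)} = g 4 = 4 g$)
$I{\left(H,f \right)} = - f + 4 H$ ($I{\left(H,f \right)} = 4 H - f = - f + 4 H$)
$- 73 I{\left(8,8 \right)} + R{\left(4 \right)} = - 73 \left(\left(-1\right) 8 + 4 \cdot 8\right) - \frac{8}{9} = - 73 \left(-8 + 32\right) - \frac{8}{9} = \left(-73\right) 24 - \frac{8}{9} = -1752 - \frac{8}{9} = - \frac{15776}{9}$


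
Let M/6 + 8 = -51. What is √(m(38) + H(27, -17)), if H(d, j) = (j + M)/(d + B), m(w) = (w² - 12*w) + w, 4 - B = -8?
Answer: √1546077/39 ≈ 31.882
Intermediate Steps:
M = -354 (M = -48 + 6*(-51) = -48 - 306 = -354)
B = 12 (B = 4 - 1*(-8) = 4 + 8 = 12)
m(w) = w² - 11*w
H(d, j) = (-354 + j)/(12 + d) (H(d, j) = (j - 354)/(d + 12) = (-354 + j)/(12 + d))
√(m(38) + H(27, -17)) = √(38*(-11 + 38) + (-354 - 17)/(12 + 27)) = √(38*27 - 371/39) = √(1026 + (1/39)*(-371)) = √(1026 - 371/39) = √(39643/39) = √1546077/39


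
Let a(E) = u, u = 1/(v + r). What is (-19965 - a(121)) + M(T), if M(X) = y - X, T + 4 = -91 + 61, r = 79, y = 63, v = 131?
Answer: -4172281/210 ≈ -19868.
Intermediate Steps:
u = 1/210 (u = 1/(131 + 79) = 1/210 ≈ 0.0047619)
a(E) = 1/210
T = -34 (T = -4 + (-91 + 61) = -4 - 30 = -34)
M(X) = 63 - X
(-19965 - a(121)) + M(T) = (-19965 - 1*1/210) + (63 - 1*(-34)) = (-19965 - 1/210) + (63 + 34) = -4192651/210 + 97 = -4172281/210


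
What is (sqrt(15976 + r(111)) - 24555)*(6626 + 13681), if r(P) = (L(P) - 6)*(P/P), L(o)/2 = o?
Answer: -498638385 + 162456*sqrt(253) ≈ -4.9605e+8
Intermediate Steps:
L(o) = 2*o
r(P) = -6 + 2*P (r(P) = (2*P - 6)*(P/P) = (-6 + 2*P)*1 = -6 + 2*P)
(sqrt(15976 + r(111)) - 24555)*(6626 + 13681) = (sqrt(15976 + (-6 + 2*111)) - 24555)*(6626 + 13681) = (sqrt(15976 + (-6 + 222)) - 24555)*20307 = (sqrt(15976 + 216) - 24555)*20307 = (sqrt(16192) - 24555)*20307 = (8*sqrt(253) - 24555)*20307 = (-24555 + 8*sqrt(253))*20307 = -498638385 + 162456*sqrt(253)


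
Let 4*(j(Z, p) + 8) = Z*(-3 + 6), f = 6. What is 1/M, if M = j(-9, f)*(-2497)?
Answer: 4/147323 ≈ 2.7151e-5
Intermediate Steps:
j(Z, p) = -8 + 3*Z/4 (j(Z, p) = -8 + (Z*(-3 + 6))/4 = -8 + (Z*3)/4 = -8 + (3*Z)/4 = -8 + 3*Z/4)
M = 147323/4 (M = (-8 + (¾)*(-9))*(-2497) = (-8 - 27/4)*(-2497) = -59/4*(-2497) = 147323/4 ≈ 36831.)
1/M = 1/(147323/4) = 4/147323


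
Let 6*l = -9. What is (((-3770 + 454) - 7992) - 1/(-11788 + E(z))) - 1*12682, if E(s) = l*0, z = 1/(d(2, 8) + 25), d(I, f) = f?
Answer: -282794119/11788 ≈ -23990.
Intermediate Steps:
z = 1/33 (z = 1/(8 + 25) = 1/33 ≈ 0.030303)
l = -3/2 (l = (⅙)*(-9) = -3/2 ≈ -1.5000)
E(s) = 0 (E(s) = -3/2*0 = 0)
(((-3770 + 454) - 7992) - 1/(-11788 + E(z))) - 1*12682 = (((-3770 + 454) - 7992) - 1/(-11788 + 0)) - 1*12682 = ((-3316 - 7992) - 1/(-11788)) - 12682 = (-11308 - 1*(-1/11788)) - 12682 = (-11308 + 1/11788) - 12682 = -133298703/11788 - 12682 = -282794119/11788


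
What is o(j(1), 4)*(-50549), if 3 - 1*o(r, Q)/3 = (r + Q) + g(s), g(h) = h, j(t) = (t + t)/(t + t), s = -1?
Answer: 151647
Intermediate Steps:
j(t) = 1 (j(t) = (2*t)/((2*t)) = (2*t)*(1/(2*t)) = 1)
o(r, Q) = 12 - 3*Q - 3*r (o(r, Q) = 9 - 3*((r + Q) - 1) = 9 - 3*((Q + r) - 1) = 9 - 3*(-1 + Q + r) = 9 + (3 - 3*Q - 3*r) = 12 - 3*Q - 3*r)
o(j(1), 4)*(-50549) = (12 - 3*4 - 3*1)*(-50549) = (12 - 12 - 3)*(-50549) = -3*(-50549) = 151647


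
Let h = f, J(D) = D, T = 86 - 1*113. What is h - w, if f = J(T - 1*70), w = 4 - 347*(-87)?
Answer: -30290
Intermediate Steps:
T = -27 (T = 86 - 113 = -27)
w = 30193 (w = 4 + 30189 = 30193)
f = -97 (f = -27 - 1*70 = -27 - 70 = -97)
h = -97
h - w = -97 - 1*30193 = -97 - 30193 = -30290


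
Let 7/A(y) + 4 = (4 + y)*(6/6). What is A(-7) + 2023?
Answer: 2022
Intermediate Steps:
A(y) = 7/y (A(y) = 7/(-4 + (4 + y)*(6/6)) = 7/(-4 + (4 + y)*(6*(⅙))) = 7/(-4 + (4 + y)*1) = 7/(-4 + (4 + y)) = 7/y)
A(-7) + 2023 = 7/(-7) + 2023 = 7*(-⅐) + 2023 = -1 + 2023 = 2022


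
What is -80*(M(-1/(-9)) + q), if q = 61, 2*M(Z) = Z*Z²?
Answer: -3557560/729 ≈ -4880.1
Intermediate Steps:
M(Z) = Z³/2 (M(Z) = (Z*Z²)/2 = Z³/2)
-80*(M(-1/(-9)) + q) = -80*((-1/(-9))³/2 + 61) = -80*((-1*(-⅑))³/2 + 61) = -80*((⅑)³/2 + 61) = -80*((½)*(1/729) + 61) = -80*(1/1458 + 61) = -80*88939/1458 = -3557560/729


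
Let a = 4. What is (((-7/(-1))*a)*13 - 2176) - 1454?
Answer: -3266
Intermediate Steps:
(((-7/(-1))*a)*13 - 2176) - 1454 = ((-7/(-1)*4)*13 - 2176) - 1454 = ((-7*(-1)*4)*13 - 2176) - 1454 = ((7*4)*13 - 2176) - 1454 = (28*13 - 2176) - 1454 = (364 - 2176) - 1454 = -1812 - 1454 = -3266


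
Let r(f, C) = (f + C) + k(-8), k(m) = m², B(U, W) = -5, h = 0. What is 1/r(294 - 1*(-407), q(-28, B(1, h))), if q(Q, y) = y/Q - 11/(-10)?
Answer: 140/107279 ≈ 0.0013050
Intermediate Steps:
q(Q, y) = 11/10 + y/Q (q(Q, y) = y/Q - 11*(-⅒) = y/Q + 11/10 = 11/10 + y/Q)
r(f, C) = 64 + C + f (r(f, C) = (f + C) + (-8)² = (C + f) + 64 = 64 + C + f)
1/r(294 - 1*(-407), q(-28, B(1, h))) = 1/(64 + (11/10 - 5/(-28)) + (294 - 1*(-407))) = 1/(64 + (11/10 - 5*(-1/28)) + (294 + 407)) = 1/(64 + (11/10 + 5/28) + 701) = 1/(64 + 179/140 + 701) = 1/(107279/140) = 140/107279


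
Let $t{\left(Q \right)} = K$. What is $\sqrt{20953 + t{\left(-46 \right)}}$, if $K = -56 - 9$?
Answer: $2 \sqrt{5222} \approx 144.53$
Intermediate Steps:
$K = -65$
$t{\left(Q \right)} = -65$
$\sqrt{20953 + t{\left(-46 \right)}} = \sqrt{20953 - 65} = \sqrt{20888} = 2 \sqrt{5222}$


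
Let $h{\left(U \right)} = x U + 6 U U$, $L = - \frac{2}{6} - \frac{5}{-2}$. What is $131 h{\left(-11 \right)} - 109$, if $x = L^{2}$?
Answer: $\frac{3176363}{36} \approx 88232.0$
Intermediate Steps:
$L = \frac{13}{6}$ ($L = \left(-2\right) \frac{1}{6} - - \frac{5}{2} = - \frac{1}{3} + \frac{5}{2} = \frac{13}{6} \approx 2.1667$)
$x = \frac{169}{36}$ ($x = \left(\frac{13}{6}\right)^{2} = \frac{169}{36} \approx 4.6944$)
$h{\left(U \right)} = 6 U^{2} + \frac{169 U}{36}$ ($h{\left(U \right)} = \frac{169 U}{36} + 6 U U = \frac{169 U}{36} + 6 U^{2} = 6 U^{2} + \frac{169 U}{36}$)
$131 h{\left(-11 \right)} - 109 = 131 \cdot \frac{1}{36} \left(-11\right) \left(169 + 216 \left(-11\right)\right) - 109 = 131 \cdot \frac{1}{36} \left(-11\right) \left(169 - 2376\right) - 109 = 131 \cdot \frac{1}{36} \left(-11\right) \left(-2207\right) - 109 = 131 \cdot \frac{24277}{36} - 109 = \frac{3180287}{36} - 109 = \frac{3176363}{36}$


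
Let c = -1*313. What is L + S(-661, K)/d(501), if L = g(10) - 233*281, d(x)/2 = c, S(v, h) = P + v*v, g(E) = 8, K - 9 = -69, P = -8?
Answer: -41418003/626 ≈ -66163.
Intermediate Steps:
K = -60 (K = 9 - 69 = -60)
c = -313
S(v, h) = -8 + v² (S(v, h) = -8 + v*v = -8 + v²)
d(x) = -626 (d(x) = 2*(-313) = -626)
L = -65465 (L = 8 - 233*281 = 8 - 65473 = -65465)
L + S(-661, K)/d(501) = -65465 + (-8 + (-661)²)/(-626) = -65465 + (-8 + 436921)*(-1/626) = -65465 + 436913*(-1/626) = -65465 - 436913/626 = -41418003/626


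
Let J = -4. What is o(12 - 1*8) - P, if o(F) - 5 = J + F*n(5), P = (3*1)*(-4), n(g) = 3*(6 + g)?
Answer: 145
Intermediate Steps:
n(g) = 18 + 3*g
P = -12 (P = 3*(-4) = -12)
o(F) = 1 + 33*F (o(F) = 5 + (-4 + F*(18 + 3*5)) = 5 + (-4 + F*(18 + 15)) = 5 + (-4 + F*33) = 5 + (-4 + 33*F) = 1 + 33*F)
o(12 - 1*8) - P = (1 + 33*(12 - 1*8)) - 1*(-12) = (1 + 33*(12 - 8)) + 12 = (1 + 33*4) + 12 = (1 + 132) + 12 = 133 + 12 = 145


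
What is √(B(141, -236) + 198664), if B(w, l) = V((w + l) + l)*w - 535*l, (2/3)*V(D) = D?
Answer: √1019670/2 ≈ 504.89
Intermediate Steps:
V(D) = 3*D/2
B(w, l) = -535*l + w*(3*l + 3*w/2) (B(w, l) = (3*((w + l) + l)/2)*w - 535*l = (3*((l + w) + l)/2)*w - 535*l = (3*(w + 2*l)/2)*w - 535*l = (3*l + 3*w/2)*w - 535*l = w*(3*l + 3*w/2) - 535*l = -535*l + w*(3*l + 3*w/2))
√(B(141, -236) + 198664) = √((-535*(-236) + (3/2)*141*(141 + 2*(-236))) + 198664) = √((126260 + (3/2)*141*(141 - 472)) + 198664) = √((126260 + (3/2)*141*(-331)) + 198664) = √((126260 - 140013/2) + 198664) = √(112507/2 + 198664) = √(509835/2) = √1019670/2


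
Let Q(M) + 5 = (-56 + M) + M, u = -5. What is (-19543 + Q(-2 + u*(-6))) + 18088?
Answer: -1460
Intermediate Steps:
Q(M) = -61 + 2*M (Q(M) = -5 + ((-56 + M) + M) = -5 + (-56 + 2*M) = -61 + 2*M)
(-19543 + Q(-2 + u*(-6))) + 18088 = (-19543 + (-61 + 2*(-2 - 5*(-6)))) + 18088 = (-19543 + (-61 + 2*(-2 + 30))) + 18088 = (-19543 + (-61 + 2*28)) + 18088 = (-19543 + (-61 + 56)) + 18088 = (-19543 - 5) + 18088 = -19548 + 18088 = -1460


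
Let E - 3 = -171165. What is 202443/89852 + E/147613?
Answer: 14503970535/13263323276 ≈ 1.0935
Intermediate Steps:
E = -171162 (E = 3 - 171165 = -171162)
202443/89852 + E/147613 = 202443/89852 - 171162/147613 = 14503970535/13263323276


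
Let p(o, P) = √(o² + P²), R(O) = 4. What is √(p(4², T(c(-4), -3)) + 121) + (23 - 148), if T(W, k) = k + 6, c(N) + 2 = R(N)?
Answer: -125 + √(121 + √265) ≈ -113.28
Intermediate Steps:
c(N) = 2 (c(N) = -2 + 4 = 2)
T(W, k) = 6 + k
p(o, P) = √(P² + o²)
√(p(4², T(c(-4), -3)) + 121) + (23 - 148) = √(√((6 - 3)² + (4²)²) + 121) + (23 - 148) = √(√(3² + 16²) + 121) - 125 = √(√(9 + 256) + 121) - 125 = √(√265 + 121) - 125 = √(121 + √265) - 125 = -125 + √(121 + √265)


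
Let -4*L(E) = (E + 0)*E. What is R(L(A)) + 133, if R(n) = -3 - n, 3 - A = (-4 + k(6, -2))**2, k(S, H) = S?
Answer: 521/4 ≈ 130.25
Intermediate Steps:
A = -1 (A = 3 - (-4 + 6)**2 = 3 - 1*2**2 = 3 - 1*4 = 3 - 4 = -1)
L(E) = -E**2/4 (L(E) = -(E + 0)*E/4 = -E*E/4 = -E**2/4)
R(L(A)) + 133 = (-3 - (-1)*(-1)**2/4) + 133 = (-3 - (-1)/4) + 133 = (-3 - 1*(-1/4)) + 133 = (-3 + 1/4) + 133 = -11/4 + 133 = 521/4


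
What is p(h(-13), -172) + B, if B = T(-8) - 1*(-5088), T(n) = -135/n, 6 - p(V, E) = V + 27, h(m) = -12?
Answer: 40767/8 ≈ 5095.9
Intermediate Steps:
p(V, E) = -21 - V (p(V, E) = 6 - (V + 27) = 6 - (27 + V) = 6 + (-27 - V) = -21 - V)
B = 40839/8 (B = -135/(-8) - 1*(-5088) = -135*(-1/8) + 5088 = 135/8 + 5088 = 40839/8 ≈ 5104.9)
p(h(-13), -172) + B = (-21 - 1*(-12)) + 40839/8 = (-21 + 12) + 40839/8 = -9 + 40839/8 = 40767/8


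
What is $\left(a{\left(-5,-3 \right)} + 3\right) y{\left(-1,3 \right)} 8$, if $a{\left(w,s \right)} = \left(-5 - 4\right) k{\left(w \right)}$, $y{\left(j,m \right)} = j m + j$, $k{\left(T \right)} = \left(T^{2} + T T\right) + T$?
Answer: $12864$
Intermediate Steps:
$k{\left(T \right)} = T + 2 T^{2}$ ($k{\left(T \right)} = \left(T^{2} + T^{2}\right) + T = 2 T^{2} + T = T + 2 T^{2}$)
$y{\left(j,m \right)} = j + j m$
$a{\left(w,s \right)} = - 9 w \left(1 + 2 w\right)$ ($a{\left(w,s \right)} = \left(-5 - 4\right) w \left(1 + 2 w\right) = - 9 w \left(1 + 2 w\right)$)
$\left(a{\left(-5,-3 \right)} + 3\right) y{\left(-1,3 \right)} 8 = \left(\left(-9\right) \left(-5\right) \left(1 + 2 \left(-5\right)\right) + 3\right) \left(- (1 + 3)\right) 8 = \left(\left(-9\right) \left(-5\right) \left(1 - 10\right) + 3\right) \left(\left(-1\right) 4\right) 8 = \left(\left(-9\right) \left(-5\right) \left(-9\right) + 3\right) \left(-4\right) 8 = \left(-405 + 3\right) \left(-4\right) 8 = \left(-402\right) \left(-4\right) 8 = 1608 \cdot 8 = 12864$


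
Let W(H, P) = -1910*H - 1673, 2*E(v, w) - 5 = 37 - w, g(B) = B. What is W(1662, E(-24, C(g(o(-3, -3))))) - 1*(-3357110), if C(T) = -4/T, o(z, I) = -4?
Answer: 181017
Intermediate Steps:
E(v, w) = 21 - w/2 (E(v, w) = 5/2 + (37 - w)/2 = 5/2 + (37/2 - w/2) = 21 - w/2)
W(H, P) = -1673 - 1910*H
W(1662, E(-24, C(g(o(-3, -3))))) - 1*(-3357110) = (-1673 - 1910*1662) - 1*(-3357110) = (-1673 - 3174420) + 3357110 = -3176093 + 3357110 = 181017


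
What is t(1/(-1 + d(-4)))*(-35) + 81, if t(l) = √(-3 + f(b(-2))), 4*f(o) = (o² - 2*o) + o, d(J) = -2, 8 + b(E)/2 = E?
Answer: 81 - 35*√102 ≈ -272.48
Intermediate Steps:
b(E) = -16 + 2*E
f(o) = -o/4 + o²/4 (f(o) = ((o² - 2*o) + o)/4 = (o² - o)/4 = -o/4 + o²/4)
t(l) = √102 (t(l) = √(-3 + (-16 + 2*(-2))*(-1 + (-16 + 2*(-2)))/4) = √(-3 + (-16 - 4)*(-1 + (-16 - 4))/4) = √(-3 + (¼)*(-20)*(-1 - 20)) = √(-3 + (¼)*(-20)*(-21)) = √(-3 + 105) = √102)
t(1/(-1 + d(-4)))*(-35) + 81 = √102*(-35) + 81 = -35*√102 + 81 = 81 - 35*√102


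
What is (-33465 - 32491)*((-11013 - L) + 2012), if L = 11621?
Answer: 1360144632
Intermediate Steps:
(-33465 - 32491)*((-11013 - L) + 2012) = (-33465 - 32491)*((-11013 - 1*11621) + 2012) = -65956*((-11013 - 11621) + 2012) = -65956*(-22634 + 2012) = -65956*(-20622) = 1360144632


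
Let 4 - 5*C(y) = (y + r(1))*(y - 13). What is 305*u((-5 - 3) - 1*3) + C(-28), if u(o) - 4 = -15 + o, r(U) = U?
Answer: -34653/5 ≈ -6930.6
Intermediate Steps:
u(o) = -11 + o (u(o) = 4 + (-15 + o) = -11 + o)
C(y) = ⅘ - (1 + y)*(-13 + y)/5 (C(y) = ⅘ - (y + 1)*(y - 13)/5 = ⅘ - (1 + y)*(-13 + y)/5)
305*u((-5 - 3) - 1*3) + C(-28) = 305*(-11 + ((-5 - 3) - 1*3)) + (17/5 - ⅕*(-28)² + (12/5)*(-28)) = 305*(-11 + (-8 - 3)) + (17/5 - ⅕*784 - 336/5) = 305*(-11 - 11) + (17/5 - 784/5 - 336/5) = 305*(-22) - 1103/5 = -6710 - 1103/5 = -34653/5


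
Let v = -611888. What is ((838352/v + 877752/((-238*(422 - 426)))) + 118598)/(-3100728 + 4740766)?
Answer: 271959701420/3731838407423 ≈ 0.072875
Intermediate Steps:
((838352/v + 877752/((-238*(422 - 426)))) + 118598)/(-3100728 + 4740766) = ((838352/(-611888) + 877752/((-238*(422 - 426)))) + 118598)/(-3100728 + 4740766) = ((838352*(-1/611888) + 877752/((-238*(-4)))) + 118598)/1640038 = ((-52397/38243 + 877752/952) + 118598)*(1/1640038) = ((-52397/38243 + 877752*(1/952)) + 118598)*(1/1640038) = ((-52397/38243 + 109719/119) + 118598)*(1/1640038) = (4189748474/4550917 + 118598)*(1/1640038) = (543919402840/4550917)*(1/1640038) = 271959701420/3731838407423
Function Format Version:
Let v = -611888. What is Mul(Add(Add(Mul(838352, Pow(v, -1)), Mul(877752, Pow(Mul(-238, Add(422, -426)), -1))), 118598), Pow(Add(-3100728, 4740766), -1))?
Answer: Rational(271959701420, 3731838407423) ≈ 0.072875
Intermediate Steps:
Mul(Add(Add(Mul(838352, Pow(v, -1)), Mul(877752, Pow(Mul(-238, Add(422, -426)), -1))), 118598), Pow(Add(-3100728, 4740766), -1)) = Mul(Add(Add(Mul(838352, Pow(-611888, -1)), Mul(877752, Pow(Mul(-238, Add(422, -426)), -1))), 118598), Pow(Add(-3100728, 4740766), -1)) = Mul(Add(Add(Mul(838352, Rational(-1, 611888)), Mul(877752, Pow(Mul(-238, -4), -1))), 118598), Pow(1640038, -1)) = Mul(Add(Add(Rational(-52397, 38243), Mul(877752, Pow(952, -1))), 118598), Rational(1, 1640038)) = Mul(Add(Add(Rational(-52397, 38243), Mul(877752, Rational(1, 952))), 118598), Rational(1, 1640038)) = Mul(Add(Add(Rational(-52397, 38243), Rational(109719, 119)), 118598), Rational(1, 1640038)) = Mul(Add(Rational(4189748474, 4550917), 118598), Rational(1, 1640038)) = Mul(Rational(543919402840, 4550917), Rational(1, 1640038)) = Rational(271959701420, 3731838407423)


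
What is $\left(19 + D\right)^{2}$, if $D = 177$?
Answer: $38416$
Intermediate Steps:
$\left(19 + D\right)^{2} = \left(19 + 177\right)^{2} = 196^{2} = 38416$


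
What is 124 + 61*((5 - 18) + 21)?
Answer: 612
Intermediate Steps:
124 + 61*((5 - 18) + 21) = 124 + 61*(-13 + 21) = 124 + 61*8 = 124 + 488 = 612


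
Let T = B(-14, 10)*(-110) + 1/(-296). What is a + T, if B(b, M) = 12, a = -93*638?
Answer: -17953585/296 ≈ -60654.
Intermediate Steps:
a = -59334
T = -390721/296 (T = 12*(-110) + 1/(-296) = -1320 - 1/296 = -390721/296 ≈ -1320.0)
a + T = -59334 - 390721/296 = -17953585/296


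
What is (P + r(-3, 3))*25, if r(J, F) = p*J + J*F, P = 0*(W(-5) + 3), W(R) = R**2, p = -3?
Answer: 0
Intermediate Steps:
P = 0 (P = 0*((-5)**2 + 3) = 0*(25 + 3) = 0*28 = 0)
r(J, F) = -3*J + F*J (r(J, F) = -3*J + J*F = -3*J + F*J)
(P + r(-3, 3))*25 = (0 - 3*(-3 + 3))*25 = (0 - 3*0)*25 = (0 + 0)*25 = 0*25 = 0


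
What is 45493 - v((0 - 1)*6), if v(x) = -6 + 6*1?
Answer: 45493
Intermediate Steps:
v(x) = 0 (v(x) = -6 + 6 = 0)
45493 - v((0 - 1)*6) = 45493 - 1*0 = 45493 + 0 = 45493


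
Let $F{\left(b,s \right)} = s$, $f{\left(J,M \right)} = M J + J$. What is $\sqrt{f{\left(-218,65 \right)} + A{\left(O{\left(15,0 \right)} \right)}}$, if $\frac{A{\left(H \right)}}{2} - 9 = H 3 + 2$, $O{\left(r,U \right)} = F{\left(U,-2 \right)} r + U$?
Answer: $i \sqrt{14546} \approx 120.61 i$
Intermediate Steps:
$f{\left(J,M \right)} = J + J M$ ($f{\left(J,M \right)} = J M + J = J + J M$)
$O{\left(r,U \right)} = U - 2 r$ ($O{\left(r,U \right)} = - 2 r + U = U - 2 r$)
$A{\left(H \right)} = 22 + 6 H$ ($A{\left(H \right)} = 18 + 2 \left(H 3 + 2\right) = 18 + 2 \left(3 H + 2\right) = 18 + 2 \left(2 + 3 H\right) = 18 + \left(4 + 6 H\right) = 22 + 6 H$)
$\sqrt{f{\left(-218,65 \right)} + A{\left(O{\left(15,0 \right)} \right)}} = \sqrt{- 218 \left(1 + 65\right) + \left(22 + 6 \left(0 - 30\right)\right)} = \sqrt{\left(-218\right) 66 + \left(22 + 6 \left(0 - 30\right)\right)} = \sqrt{-14388 + \left(22 + 6 \left(-30\right)\right)} = \sqrt{-14388 + \left(22 - 180\right)} = \sqrt{-14388 - 158} = \sqrt{-14546} = i \sqrt{14546}$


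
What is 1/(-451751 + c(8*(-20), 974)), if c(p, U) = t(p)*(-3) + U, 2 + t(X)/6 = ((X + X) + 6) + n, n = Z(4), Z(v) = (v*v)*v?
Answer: -1/446241 ≈ -2.2409e-6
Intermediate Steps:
Z(v) = v³ (Z(v) = v²*v = v³)
n = 64 (n = 4³ = 64)
t(X) = 408 + 12*X (t(X) = -12 + 6*(((X + X) + 6) + 64) = -12 + 6*((2*X + 6) + 64) = -12 + 6*((6 + 2*X) + 64) = -12 + 6*(70 + 2*X) = -12 + (420 + 12*X) = 408 + 12*X)
c(p, U) = -1224 + U - 36*p (c(p, U) = (408 + 12*p)*(-3) + U = (-1224 - 36*p) + U = -1224 + U - 36*p)
1/(-451751 + c(8*(-20), 974)) = 1/(-451751 + (-1224 + 974 - 288*(-20))) = 1/(-451751 + (-1224 + 974 - 36*(-160))) = 1/(-451751 + (-1224 + 974 + 5760)) = 1/(-451751 + 5510) = 1/(-446241) = -1/446241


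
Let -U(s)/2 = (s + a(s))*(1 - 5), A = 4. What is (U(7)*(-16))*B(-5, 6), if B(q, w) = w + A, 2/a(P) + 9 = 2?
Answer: -60160/7 ≈ -8594.3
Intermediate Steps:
a(P) = -2/7 (a(P) = 2/(-9 + 2) = 2/(-7) = 2*(-⅐) = -2/7)
B(q, w) = 4 + w (B(q, w) = w + 4 = 4 + w)
U(s) = -16/7 + 8*s (U(s) = -2*(s - 2/7)*(1 - 5) = -2*(-2/7 + s)*(-4) = -2*(8/7 - 4*s) = -16/7 + 8*s)
(U(7)*(-16))*B(-5, 6) = ((-16/7 + 8*7)*(-16))*(4 + 6) = ((-16/7 + 56)*(-16))*10 = ((376/7)*(-16))*10 = -6016/7*10 = -60160/7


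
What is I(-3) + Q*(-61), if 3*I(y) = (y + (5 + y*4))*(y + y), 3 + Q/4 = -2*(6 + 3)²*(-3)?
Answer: -117832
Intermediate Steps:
Q = 1932 (Q = -12 + 4*(-2*(6 + 3)²*(-3)) = -12 + 4*(-2*9²*(-3)) = -12 + 4*(-2*81*(-3)) = -12 + 4*(-162*(-3)) = -12 + 4*486 = -12 + 1944 = 1932)
I(y) = 2*y*(5 + 5*y)/3 (I(y) = ((y + (5 + y*4))*(y + y))/3 = ((y + (5 + 4*y))*(2*y))/3 = ((5 + 5*y)*(2*y))/3 = (2*y*(5 + 5*y))/3 = 2*y*(5 + 5*y)/3)
I(-3) + Q*(-61) = (10/3)*(-3)*(1 - 3) + 1932*(-61) = (10/3)*(-3)*(-2) - 117852 = 20 - 117852 = -117832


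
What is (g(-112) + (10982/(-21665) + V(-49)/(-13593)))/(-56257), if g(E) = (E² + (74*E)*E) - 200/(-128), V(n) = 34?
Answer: -4432939332885649/265076093642640 ≈ -16.723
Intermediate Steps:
g(E) = 25/16 + 75*E² (g(E) = (E² + 74*E²) - 200*(-1/128) = 75*E² + 25/16 = 25/16 + 75*E²)
(g(-112) + (10982/(-21665) + V(-49)/(-13593)))/(-56257) = ((25/16 + 75*(-112)²) + (10982/(-21665) + 34/(-13593)))/(-56257) = ((25/16 + 75*12544) + (10982*(-1/21665) + 34*(-1/13593)))*(-1/56257) = ((25/16 + 940800) + (-10982/21665 - 34/13593))*(-1/56257) = (15052825/16 - 150014936/294492345)*(-1/56257) = (4432939332885649/4711877520)*(-1/56257) = -4432939332885649/265076093642640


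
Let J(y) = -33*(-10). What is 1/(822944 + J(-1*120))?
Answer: 1/823274 ≈ 1.2147e-6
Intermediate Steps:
J(y) = 330
1/(822944 + J(-1*120)) = 1/(822944 + 330) = 1/823274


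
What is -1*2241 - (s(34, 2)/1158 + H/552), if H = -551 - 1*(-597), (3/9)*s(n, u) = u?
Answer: -5190361/2316 ≈ -2241.1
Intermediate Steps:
s(n, u) = 3*u
H = 46 (H = -551 + 597 = 46)
-1*2241 - (s(34, 2)/1158 + H/552) = -1*2241 - ((3*2)/1158 + 46/552) = -2241 - (6*(1/1158) + 46*(1/552)) = -2241 - (1/193 + 1/12) = -2241 - 1*205/2316 = -2241 - 205/2316 = -5190361/2316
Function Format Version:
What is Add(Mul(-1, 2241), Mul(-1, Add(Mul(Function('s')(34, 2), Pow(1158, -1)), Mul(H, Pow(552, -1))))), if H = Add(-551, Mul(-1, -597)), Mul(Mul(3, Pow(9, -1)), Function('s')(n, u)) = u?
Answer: Rational(-5190361, 2316) ≈ -2241.1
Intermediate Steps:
Function('s')(n, u) = Mul(3, u)
H = 46 (H = Add(-551, 597) = 46)
Add(Mul(-1, 2241), Mul(-1, Add(Mul(Function('s')(34, 2), Pow(1158, -1)), Mul(H, Pow(552, -1))))) = Add(Mul(-1, 2241), Mul(-1, Add(Mul(Mul(3, 2), Pow(1158, -1)), Mul(46, Pow(552, -1))))) = Add(-2241, Mul(-1, Add(Mul(6, Rational(1, 1158)), Mul(46, Rational(1, 552))))) = Add(-2241, Mul(-1, Add(Rational(1, 193), Rational(1, 12)))) = Add(-2241, Mul(-1, Rational(205, 2316))) = Add(-2241, Rational(-205, 2316)) = Rational(-5190361, 2316)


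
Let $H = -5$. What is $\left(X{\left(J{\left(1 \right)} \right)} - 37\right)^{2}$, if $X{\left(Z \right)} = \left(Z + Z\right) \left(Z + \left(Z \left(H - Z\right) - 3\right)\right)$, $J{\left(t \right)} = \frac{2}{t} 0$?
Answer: $1369$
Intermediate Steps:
$J{\left(t \right)} = 0$
$X{\left(Z \right)} = 2 Z \left(-3 + Z + Z \left(-5 - Z\right)\right)$ ($X{\left(Z \right)} = \left(Z + Z\right) \left(Z + \left(Z \left(-5 - Z\right) - 3\right)\right) = 2 Z \left(Z + \left(-3 + Z \left(-5 - Z\right)\right)\right) = 2 Z \left(-3 + Z + Z \left(-5 - Z\right)\right)$)
$\left(X{\left(J{\left(1 \right)} \right)} - 37\right)^{2} = \left(\left(-2\right) 0 \left(3 + 0^{2} + 4 \cdot 0\right) - 37\right)^{2} = \left(\left(-2\right) 0 \left(3 + 0 + 0\right) - 37\right)^{2} = \left(\left(-2\right) 0 \cdot 3 - 37\right)^{2} = \left(0 - 37\right)^{2} = \left(-37\right)^{2} = 1369$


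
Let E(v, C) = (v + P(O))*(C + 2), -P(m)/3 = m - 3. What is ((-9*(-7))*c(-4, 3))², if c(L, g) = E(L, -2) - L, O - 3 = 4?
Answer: 63504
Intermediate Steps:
O = 7 (O = 3 + 4 = 7)
P(m) = 9 - 3*m (P(m) = -3*(m - 3) = -3*(-3 + m) = 9 - 3*m)
E(v, C) = (-12 + v)*(2 + C) (E(v, C) = (v + (9 - 3*7))*(C + 2) = (v + (9 - 21))*(2 + C) = (v - 12)*(2 + C) = (-12 + v)*(2 + C))
c(L, g) = -L (c(L, g) = (-24 - 12*(-2) + 2*L - 2*L) - L = (-24 + 24 + 2*L - 2*L) - L = 0 - L = -L)
((-9*(-7))*c(-4, 3))² = ((-9*(-7))*(-1*(-4)))² = (63*4)² = 252² = 63504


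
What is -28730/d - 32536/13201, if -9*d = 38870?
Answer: 1271425/303623 ≈ 4.1875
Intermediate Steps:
d = -38870/9 (d = -⅑*38870 = -38870/9 ≈ -4318.9)
-28730/d - 32536/13201 = -28730/(-38870/9) - 32536/13201 = -28730*(-9/38870) - 32536*1/13201 = 153/23 - 32536/13201 = 1271425/303623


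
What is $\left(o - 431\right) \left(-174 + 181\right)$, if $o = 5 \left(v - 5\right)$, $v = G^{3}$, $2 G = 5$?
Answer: $- \frac{21161}{8} \approx -2645.1$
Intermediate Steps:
$G = \frac{5}{2}$ ($G = \frac{1}{2} \cdot 5 = \frac{5}{2} \approx 2.5$)
$v = \frac{125}{8}$ ($v = \left(\frac{5}{2}\right)^{3} = \frac{125}{8} \approx 15.625$)
$o = \frac{425}{8}$ ($o = 5 \left(\frac{125}{8} - 5\right) = 5 \cdot \frac{85}{8} = \frac{425}{8} \approx 53.125$)
$\left(o - 431\right) \left(-174 + 181\right) = \left(\frac{425}{8} - 431\right) \left(-174 + 181\right) = \left(- \frac{3023}{8}\right) 7 = - \frac{21161}{8}$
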